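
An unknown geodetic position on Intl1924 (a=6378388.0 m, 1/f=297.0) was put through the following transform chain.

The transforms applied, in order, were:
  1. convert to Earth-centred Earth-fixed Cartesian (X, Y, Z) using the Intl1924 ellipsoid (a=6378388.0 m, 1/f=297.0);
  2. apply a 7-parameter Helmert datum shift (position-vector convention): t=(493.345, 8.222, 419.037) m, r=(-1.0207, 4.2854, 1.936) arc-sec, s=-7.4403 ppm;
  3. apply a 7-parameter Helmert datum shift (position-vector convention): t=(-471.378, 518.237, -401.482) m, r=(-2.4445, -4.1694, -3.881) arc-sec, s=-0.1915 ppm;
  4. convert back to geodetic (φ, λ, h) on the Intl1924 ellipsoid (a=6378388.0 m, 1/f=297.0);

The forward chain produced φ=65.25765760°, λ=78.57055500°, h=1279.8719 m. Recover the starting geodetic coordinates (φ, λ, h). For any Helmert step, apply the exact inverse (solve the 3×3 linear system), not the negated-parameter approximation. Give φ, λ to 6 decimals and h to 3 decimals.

φ=65.262774°, λ=78.568980°, h=1094.965 m

start: φ=65.257658°, λ=78.570555°, h=1279.872 m
→ ECEF (a=6378388.000, f=1/297.0): X=530589.8187, Y=2624470.5564, Z=5771084.7867
→ Helmert⁻¹: X=531128.5924, Y=2623894.4157, Z=5771507.7343
→ Helmert⁻¹: X=530543.9205, Y=2623872.1781, Z=5771155.6431
→ geod (Bowring, a=6378388.000): φ=65.26277400°, λ=78.56898000°, h=1094.9650 m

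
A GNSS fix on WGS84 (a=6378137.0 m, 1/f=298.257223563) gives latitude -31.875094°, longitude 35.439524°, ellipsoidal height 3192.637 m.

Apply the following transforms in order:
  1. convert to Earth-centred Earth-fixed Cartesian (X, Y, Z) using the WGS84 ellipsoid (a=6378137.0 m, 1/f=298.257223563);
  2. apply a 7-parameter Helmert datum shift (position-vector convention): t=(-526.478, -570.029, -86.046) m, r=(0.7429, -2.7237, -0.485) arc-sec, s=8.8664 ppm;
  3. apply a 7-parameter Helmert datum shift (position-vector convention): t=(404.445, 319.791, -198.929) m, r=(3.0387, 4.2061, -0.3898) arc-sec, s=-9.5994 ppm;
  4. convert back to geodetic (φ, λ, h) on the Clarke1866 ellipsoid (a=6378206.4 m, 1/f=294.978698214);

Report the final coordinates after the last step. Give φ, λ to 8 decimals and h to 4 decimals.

start: φ=-31.875094°, λ=35.439524°, h=3192.637 m
→ ECEF (a=6378137.000, f=1/298.257223563): X=4419162.9977, Y=3145125.9625, Z=-3350363.6634
→ Helmert 7p (PV): X=4418727.3386, Y=3144585.4954, Z=-3350409.7323
→ Helmert 7p (PV): X=4419026.9890, Y=3144916.1077, Z=-3350620.2784
→ geod (Bowring, a=6378206.400): φ=-31.88008563°, λ=35.43855097°, h=3127.5215 m

φ=-31.88008563°, λ=35.43855097°, h=3127.5215 m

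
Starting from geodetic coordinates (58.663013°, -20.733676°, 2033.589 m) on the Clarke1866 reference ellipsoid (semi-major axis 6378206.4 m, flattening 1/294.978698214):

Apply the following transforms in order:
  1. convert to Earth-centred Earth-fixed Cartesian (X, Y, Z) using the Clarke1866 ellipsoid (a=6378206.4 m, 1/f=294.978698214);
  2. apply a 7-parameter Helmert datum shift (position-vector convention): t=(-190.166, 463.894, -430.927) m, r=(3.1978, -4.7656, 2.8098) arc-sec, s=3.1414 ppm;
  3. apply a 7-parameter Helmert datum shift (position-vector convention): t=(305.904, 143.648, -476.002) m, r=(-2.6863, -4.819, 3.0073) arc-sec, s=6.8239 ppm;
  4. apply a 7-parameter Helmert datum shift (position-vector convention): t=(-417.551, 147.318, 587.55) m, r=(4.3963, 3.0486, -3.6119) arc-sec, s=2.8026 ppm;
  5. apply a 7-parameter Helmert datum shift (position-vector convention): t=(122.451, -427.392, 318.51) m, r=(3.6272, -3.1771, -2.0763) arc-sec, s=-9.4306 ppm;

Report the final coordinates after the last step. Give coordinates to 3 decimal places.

start: φ=58.663013°, λ=-20.733676°, h=2033.589 m
→ ECEF (a=6378206.400, f=1/294.978698214): X=3110965.1829, Y=-1177625.8206, Z=5426046.3439
→ Helmert 7p (PV): X=3110675.4665, Y=-1177207.3696, Z=5425686.0819
→ Helmert 7p (PV): X=3110892.9989, Y=-1176955.7393, Z=5425335.1115
→ Helmert 7p (PV): X=3110543.7436, Y=-1176981.8299, Z=5425866.8018
→ Helmert 7p (PV): X=3110541.4388, Y=-1177524.8472, Z=5426161.3567

X=3110541.439 m, Y=-1177524.847 m, Z=5426161.357 m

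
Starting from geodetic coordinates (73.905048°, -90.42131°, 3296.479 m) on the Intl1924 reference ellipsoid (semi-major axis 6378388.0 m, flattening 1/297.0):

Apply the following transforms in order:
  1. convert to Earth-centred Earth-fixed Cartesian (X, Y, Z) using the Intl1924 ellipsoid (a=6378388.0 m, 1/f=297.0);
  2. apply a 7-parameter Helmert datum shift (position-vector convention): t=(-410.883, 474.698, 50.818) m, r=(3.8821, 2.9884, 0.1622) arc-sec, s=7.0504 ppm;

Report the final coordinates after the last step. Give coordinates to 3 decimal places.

start: φ=73.905048°, λ=-90.421310°, h=3296.479 m
→ ECEF (a=6378388.000, f=1/297.0): X=-13049.7411, Y=-1774659.0683, Z=6109323.1070
→ Helmert 7p (PV): X=-13370.8070, Y=-1774311.8767, Z=6109383.7863

X=-13370.807 m, Y=-1774311.877 m, Z=6109383.786 m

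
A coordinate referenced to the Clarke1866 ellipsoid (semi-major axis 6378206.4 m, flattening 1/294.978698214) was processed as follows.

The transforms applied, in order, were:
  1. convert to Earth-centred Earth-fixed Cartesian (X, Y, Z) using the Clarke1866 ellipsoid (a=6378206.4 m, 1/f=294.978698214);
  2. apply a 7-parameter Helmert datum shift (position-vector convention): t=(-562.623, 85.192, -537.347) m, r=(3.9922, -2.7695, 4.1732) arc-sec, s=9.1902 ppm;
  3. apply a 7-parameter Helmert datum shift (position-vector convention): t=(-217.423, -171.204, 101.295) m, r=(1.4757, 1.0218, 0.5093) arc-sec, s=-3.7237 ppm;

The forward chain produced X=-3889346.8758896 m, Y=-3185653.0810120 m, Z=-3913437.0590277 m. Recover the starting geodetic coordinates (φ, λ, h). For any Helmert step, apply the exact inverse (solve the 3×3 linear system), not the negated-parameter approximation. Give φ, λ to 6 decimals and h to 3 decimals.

φ=-38.085572°, λ=-140.675823°, h=214.796 m

start: X=-3889346.8759, Y=-3185653.0810, Z=-3913437.0590 m
→ Helmert⁻¹: X=-3889132.4134, Y=-3185512.1350, Z=-3913549.4026
→ Helmert⁻¹: X=-3888651.0428, Y=-3185565.1073, Z=-3912862.2262
→ geod (Bowring, a=6378206.400): φ=-38.08557200°, λ=-140.67582300°, h=214.7960 m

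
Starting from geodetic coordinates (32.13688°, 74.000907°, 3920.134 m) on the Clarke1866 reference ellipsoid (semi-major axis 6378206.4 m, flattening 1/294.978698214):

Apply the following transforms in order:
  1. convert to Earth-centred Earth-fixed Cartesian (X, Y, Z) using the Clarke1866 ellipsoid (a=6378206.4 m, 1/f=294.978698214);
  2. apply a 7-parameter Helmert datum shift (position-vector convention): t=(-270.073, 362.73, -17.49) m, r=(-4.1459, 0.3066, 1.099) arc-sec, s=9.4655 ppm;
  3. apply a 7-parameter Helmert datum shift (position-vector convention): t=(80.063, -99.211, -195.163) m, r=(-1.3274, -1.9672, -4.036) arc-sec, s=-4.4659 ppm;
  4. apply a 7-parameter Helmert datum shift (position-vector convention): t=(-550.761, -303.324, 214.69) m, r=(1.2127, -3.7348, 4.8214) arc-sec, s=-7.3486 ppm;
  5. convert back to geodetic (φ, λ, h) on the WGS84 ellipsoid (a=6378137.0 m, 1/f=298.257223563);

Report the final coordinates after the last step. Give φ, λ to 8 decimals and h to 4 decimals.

start: φ=32.136880°, λ=74.000907°, h=3920.134 m
→ ECEF (a=6378206.400, f=1/294.978698214): X=1490959.9854, Y=5199906.0576, Z=3375199.0433
→ Helmert 7p (PV): X=1490681.3362, Y=5200393.7931, Z=3375106.7664
→ Helmert 7p (PV): X=1490824.3090, Y=5200263.9097, Z=3374877.2809
→ Helmert 7p (PV): X=1490079.9304, Y=5199937.3766, Z=3375124.7381
→ geod (Bowring, a=6378137.000): φ=32.13540229°, λ=74.00995912°, h=3703.0047 m

φ=32.13540229°, λ=74.00995912°, h=3703.0047 m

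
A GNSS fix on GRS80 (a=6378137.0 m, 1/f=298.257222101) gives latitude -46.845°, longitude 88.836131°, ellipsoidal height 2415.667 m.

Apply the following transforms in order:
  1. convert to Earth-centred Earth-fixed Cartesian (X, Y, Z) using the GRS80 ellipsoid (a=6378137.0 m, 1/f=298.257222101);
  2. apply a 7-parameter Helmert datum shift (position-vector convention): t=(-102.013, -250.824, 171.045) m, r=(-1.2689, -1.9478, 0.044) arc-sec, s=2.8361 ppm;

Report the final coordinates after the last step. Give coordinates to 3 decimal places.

X=88743.388 m, Y=4370757.319 m, Z=-4631626.461 m

start: φ=-46.845000°, λ=88.836131°, h=2415.667 m
→ ECEF (a=6378137.000, f=1/298.257222101): X=88802.3424, Y=4371024.2209, Z=-4631758.3192
→ Helmert 7p (PV): X=88743.3876, Y=4370757.3188, Z=-4631626.4615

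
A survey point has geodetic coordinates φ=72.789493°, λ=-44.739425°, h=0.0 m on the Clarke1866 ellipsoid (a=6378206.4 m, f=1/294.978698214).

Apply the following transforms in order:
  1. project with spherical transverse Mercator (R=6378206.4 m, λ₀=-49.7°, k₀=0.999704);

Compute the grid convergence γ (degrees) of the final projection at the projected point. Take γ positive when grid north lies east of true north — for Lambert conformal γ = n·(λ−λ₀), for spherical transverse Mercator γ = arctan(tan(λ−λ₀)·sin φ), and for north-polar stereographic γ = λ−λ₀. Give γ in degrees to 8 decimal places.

start: φ=72.789493°, λ=-44.739425°, h=0.000 m
→ into tm (λ₀=-49.7°): φ=72.78949300°, λ−λ₀=4.96057500°
convergence γ = 4.73949625°

4.73949625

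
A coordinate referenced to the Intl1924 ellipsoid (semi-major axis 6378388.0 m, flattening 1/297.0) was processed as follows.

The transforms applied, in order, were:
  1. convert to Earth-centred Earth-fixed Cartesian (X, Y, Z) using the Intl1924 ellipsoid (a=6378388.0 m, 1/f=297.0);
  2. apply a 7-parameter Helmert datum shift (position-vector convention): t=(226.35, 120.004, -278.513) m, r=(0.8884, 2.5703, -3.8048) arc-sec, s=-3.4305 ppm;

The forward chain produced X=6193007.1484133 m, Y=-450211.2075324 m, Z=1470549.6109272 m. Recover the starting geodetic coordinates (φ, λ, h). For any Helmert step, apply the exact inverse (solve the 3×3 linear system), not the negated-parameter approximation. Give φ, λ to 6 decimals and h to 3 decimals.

φ=13.414294°, λ=-4.158053°, h=3741.878 m

start: X=6193007.1484, Y=-450211.2075, Z=1470549.6109 m
→ Helmert⁻¹: X=6192792.0182, Y=-450212.1876, Z=1470912.2781
→ geod (Bowring, a=6378388.000): φ=13.41429400°, λ=-4.15805300°, h=3741.8780 m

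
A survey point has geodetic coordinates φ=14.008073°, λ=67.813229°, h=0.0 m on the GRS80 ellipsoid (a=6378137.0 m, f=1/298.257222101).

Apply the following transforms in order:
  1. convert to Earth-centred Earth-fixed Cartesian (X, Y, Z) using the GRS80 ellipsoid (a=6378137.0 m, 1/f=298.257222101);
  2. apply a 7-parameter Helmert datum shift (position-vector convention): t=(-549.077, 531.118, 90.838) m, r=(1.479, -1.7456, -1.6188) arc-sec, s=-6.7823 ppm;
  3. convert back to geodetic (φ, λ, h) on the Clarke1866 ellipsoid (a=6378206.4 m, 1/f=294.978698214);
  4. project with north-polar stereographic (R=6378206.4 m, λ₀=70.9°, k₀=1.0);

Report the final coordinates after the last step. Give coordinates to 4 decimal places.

start: φ=14.008073°, λ=67.813229°, h=0.000 m
→ ECEF (a=6378137.000, f=1/298.257222101): X=2337388.6596, Y=5731378.4336, Z=1533848.4739
→ Helmert 7p (PV): X=2336855.7295, Y=5731841.3374, Z=1533989.7858
→ geod (Bowring, a=6378206.400): φ=14.00982181°, λ=67.81941478°, h=199.3581 m
→ stereo (R=6378206.4, λ₀=70.9°): E=-535504.3471, N=-9950241.7853

E=-535504.3471 m, N=-9950241.7853 m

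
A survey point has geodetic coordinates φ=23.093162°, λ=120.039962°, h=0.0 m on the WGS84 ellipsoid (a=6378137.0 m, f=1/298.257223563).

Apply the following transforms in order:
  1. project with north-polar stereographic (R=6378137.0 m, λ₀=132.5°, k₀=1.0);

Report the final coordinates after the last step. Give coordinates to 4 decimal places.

E=-1818475.7278 m, N=-8229773.7647 m

start: φ=23.093162°, λ=120.039962°, h=0.000 m
→ stereo (R=6378137.0, λ₀=132.5°): E=-1818475.7278, N=-8229773.7647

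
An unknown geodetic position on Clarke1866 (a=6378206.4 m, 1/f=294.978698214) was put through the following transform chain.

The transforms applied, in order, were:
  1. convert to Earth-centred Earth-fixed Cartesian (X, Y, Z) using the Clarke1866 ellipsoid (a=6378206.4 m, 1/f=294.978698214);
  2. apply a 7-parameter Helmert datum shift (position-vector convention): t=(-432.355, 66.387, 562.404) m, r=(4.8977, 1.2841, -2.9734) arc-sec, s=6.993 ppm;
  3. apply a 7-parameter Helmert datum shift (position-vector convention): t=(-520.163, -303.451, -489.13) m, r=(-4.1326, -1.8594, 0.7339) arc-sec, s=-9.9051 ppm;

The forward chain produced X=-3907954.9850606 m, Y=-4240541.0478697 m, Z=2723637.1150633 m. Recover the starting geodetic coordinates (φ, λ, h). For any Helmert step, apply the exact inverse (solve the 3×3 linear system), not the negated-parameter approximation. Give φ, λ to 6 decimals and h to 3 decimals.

φ=25.435104°, λ=-132.656760°, h=2500.078 m

start: X=-3907954.9851, Y=-4240541.0479, Z=2723637.1151 m
→ Helmert⁻¹: X=-3907464.0565, Y=-4240320.2729, Z=2724103.4958
→ Helmert⁻¹: X=-3906960.2090, Y=-4240348.6565, Z=2723598.4094
→ geod (Bowring, a=6378206.400): φ=25.43510400°, λ=-132.65676000°, h=2500.0780 m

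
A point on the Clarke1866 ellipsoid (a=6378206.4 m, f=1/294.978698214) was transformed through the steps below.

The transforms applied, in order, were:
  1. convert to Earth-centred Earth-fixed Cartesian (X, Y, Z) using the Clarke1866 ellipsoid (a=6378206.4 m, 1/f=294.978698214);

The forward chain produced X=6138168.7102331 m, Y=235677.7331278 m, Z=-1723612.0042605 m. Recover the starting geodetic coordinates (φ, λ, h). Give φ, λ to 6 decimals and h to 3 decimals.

start: X=6138168.7102, Y=235677.7331, Z=-1723612.0043 m
→ geod (Bowring, a=6378206.400): φ=-15.77534500°, λ=2.19881700°, h=3308.5070 m

φ=-15.775345°, λ=2.198817°, h=3308.507 m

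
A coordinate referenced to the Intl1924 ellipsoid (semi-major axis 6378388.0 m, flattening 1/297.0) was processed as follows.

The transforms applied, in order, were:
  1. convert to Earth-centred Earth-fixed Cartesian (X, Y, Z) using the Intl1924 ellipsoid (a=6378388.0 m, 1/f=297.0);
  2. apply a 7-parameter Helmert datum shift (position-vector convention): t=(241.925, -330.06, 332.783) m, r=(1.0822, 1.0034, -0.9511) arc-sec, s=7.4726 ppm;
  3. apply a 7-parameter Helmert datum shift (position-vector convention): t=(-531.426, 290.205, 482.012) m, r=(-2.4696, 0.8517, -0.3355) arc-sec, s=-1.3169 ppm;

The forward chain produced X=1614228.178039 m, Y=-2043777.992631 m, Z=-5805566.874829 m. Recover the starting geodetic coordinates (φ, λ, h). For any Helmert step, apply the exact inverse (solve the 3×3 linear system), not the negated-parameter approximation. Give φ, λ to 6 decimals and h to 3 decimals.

start: X=1614228.1780, Y=-2043777.9926, Z=-5805566.8748 m
→ Helmert⁻¹: X=1614789.0294, Y=-2043998.7470, Z=-5806074.3378
→ Helmert⁻¹: X=1614572.7088, Y=-2043676.4346, Z=-5806345.1554
→ geod (Bowring, a=6378388.000): φ=-65.98472100°, λ=-51.69008500°, h=3239.1990 m

φ=-65.984721°, λ=-51.690085°, h=3239.199 m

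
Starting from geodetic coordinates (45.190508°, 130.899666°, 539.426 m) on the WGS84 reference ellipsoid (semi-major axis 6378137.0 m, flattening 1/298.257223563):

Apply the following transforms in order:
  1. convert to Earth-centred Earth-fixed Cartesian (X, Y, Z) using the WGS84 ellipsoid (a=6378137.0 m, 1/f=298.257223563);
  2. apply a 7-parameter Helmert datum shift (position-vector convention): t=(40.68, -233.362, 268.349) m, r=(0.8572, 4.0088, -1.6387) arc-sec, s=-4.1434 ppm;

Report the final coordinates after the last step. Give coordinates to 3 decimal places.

start: φ=45.190508°, λ=130.899666°, h=539.426 m
→ ECEF (a=6378137.000, f=1/298.257223563): X=-2948261.9511, Y=3403606.7810, Z=4502676.9471
→ Helmert 7p (PV): X=-2948094.5048, Y=3403364.0271, Z=4502998.0842

X=-2948094.505 m, Y=3403364.027 m, Z=4502998.084 m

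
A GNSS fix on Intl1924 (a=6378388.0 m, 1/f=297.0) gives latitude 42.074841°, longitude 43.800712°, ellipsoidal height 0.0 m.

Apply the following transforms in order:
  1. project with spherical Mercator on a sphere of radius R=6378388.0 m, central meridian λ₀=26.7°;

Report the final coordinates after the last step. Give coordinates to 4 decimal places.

E=1903717.4664 m, N=5172400.4063 m

start: φ=42.074841°, λ=43.800712°, h=0.000 m
→ merc (R=6378388.0, λ₀=26.7°): E=1903717.4664, N=5172400.4063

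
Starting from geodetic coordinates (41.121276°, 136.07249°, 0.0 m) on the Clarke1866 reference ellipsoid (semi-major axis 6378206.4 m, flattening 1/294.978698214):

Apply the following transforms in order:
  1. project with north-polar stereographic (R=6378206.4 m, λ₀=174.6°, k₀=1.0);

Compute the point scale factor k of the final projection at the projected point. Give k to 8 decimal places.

start: φ=41.121276°, λ=136.072490°, h=0.000 m
→ into stereo (λ₀=174.6°): φ=41.12127600°, λ−λ₀=-38.52751000°
scale k = 1.20652365

1.20652365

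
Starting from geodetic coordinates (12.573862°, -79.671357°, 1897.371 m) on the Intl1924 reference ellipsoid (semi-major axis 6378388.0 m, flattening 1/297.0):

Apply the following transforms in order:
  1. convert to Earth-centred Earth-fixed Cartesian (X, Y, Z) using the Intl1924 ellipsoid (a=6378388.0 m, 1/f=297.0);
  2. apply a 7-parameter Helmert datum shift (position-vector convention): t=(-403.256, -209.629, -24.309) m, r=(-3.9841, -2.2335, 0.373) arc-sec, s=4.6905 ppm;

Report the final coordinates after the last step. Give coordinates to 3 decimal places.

start: φ=12.573862°, λ=-79.671357°, h=1897.371 m
→ ECEF (a=6378388.000, f=1/297.0): X=1116688.8359, Y=-6127328.1308, Z=1379860.3553
→ Helmert 7p (PV): X=1116286.9566, Y=-6127537.8278, Z=1379972.9632

X=1116286.957 m, Y=-6127537.828 m, Z=1379972.963 m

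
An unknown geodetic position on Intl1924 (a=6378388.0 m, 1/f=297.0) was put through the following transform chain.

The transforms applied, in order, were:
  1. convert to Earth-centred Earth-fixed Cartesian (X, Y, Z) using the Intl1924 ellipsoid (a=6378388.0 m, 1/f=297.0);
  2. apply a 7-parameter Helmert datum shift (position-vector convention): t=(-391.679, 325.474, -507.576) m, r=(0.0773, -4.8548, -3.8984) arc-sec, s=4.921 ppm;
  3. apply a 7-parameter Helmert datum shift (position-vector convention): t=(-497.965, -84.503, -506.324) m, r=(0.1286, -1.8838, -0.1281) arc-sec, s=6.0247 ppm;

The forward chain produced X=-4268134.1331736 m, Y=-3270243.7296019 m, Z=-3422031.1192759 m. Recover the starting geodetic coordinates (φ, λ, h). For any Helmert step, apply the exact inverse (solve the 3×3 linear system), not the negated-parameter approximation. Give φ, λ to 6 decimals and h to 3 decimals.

start: X=-4268134.1332, Y=-3270243.7296, Z=-3422031.1193 m
→ Helmert⁻¹: X=-4267639.6741, Y=-3270144.3086, Z=-3421463.1669
→ Helmert⁻¹: X=-4267245.6984, Y=-3270535.6215, Z=-3420837.0938
→ geod (Bowring, a=6378388.000): φ=-32.64257000°, λ=-142.53244200°, h=257.1770 m

φ=-32.642570°, λ=-142.532442°, h=257.177 m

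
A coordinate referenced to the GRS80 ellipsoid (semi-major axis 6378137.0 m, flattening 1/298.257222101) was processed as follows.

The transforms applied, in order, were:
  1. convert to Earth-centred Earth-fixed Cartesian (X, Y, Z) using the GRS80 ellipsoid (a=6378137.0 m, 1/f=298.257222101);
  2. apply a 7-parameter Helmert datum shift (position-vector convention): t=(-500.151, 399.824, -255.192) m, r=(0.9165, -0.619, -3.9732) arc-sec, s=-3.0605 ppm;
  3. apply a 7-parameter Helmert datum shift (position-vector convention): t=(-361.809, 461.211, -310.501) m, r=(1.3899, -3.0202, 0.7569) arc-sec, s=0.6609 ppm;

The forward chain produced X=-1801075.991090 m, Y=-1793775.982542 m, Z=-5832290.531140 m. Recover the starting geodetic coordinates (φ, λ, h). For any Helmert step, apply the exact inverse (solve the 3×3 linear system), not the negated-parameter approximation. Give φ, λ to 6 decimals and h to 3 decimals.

start: X=-1801075.9911, Y=-1793775.9825, Z=-5832290.5311 m
→ Helmert⁻¹: X=-1800804.9694, Y=-1794268.6977, Z=-5831937.7172
→ Helmert⁻¹: X=-1800293.2578, Y=-1794734.6047, Z=-5831686.9959
→ geod (Bowring, a=6378137.000): φ=-66.58790500°, λ=-135.08859100°, h=1506.2190 m

φ=-66.587905°, λ=-135.088591°, h=1506.219 m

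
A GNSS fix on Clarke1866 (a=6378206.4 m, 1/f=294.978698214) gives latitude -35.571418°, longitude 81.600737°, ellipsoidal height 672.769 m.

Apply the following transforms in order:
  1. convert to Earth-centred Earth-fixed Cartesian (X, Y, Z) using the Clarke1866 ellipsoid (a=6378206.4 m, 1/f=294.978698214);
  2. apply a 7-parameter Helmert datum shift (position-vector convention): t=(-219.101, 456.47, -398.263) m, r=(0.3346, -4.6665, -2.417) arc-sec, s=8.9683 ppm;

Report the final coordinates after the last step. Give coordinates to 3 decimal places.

X=758689.930 m, Y=5139259.754 m, Z=-3690223.970 m

start: φ=-35.571418°, λ=81.600737°, h=672.769 m
→ ECEF (a=6378206.400, f=1/294.978698214): X=758758.5310, Y=5138760.1039, Z=-3689818.1174
→ Helmert 7p (PV): X=758689.9296, Y=5139259.7543, Z=-3690223.9695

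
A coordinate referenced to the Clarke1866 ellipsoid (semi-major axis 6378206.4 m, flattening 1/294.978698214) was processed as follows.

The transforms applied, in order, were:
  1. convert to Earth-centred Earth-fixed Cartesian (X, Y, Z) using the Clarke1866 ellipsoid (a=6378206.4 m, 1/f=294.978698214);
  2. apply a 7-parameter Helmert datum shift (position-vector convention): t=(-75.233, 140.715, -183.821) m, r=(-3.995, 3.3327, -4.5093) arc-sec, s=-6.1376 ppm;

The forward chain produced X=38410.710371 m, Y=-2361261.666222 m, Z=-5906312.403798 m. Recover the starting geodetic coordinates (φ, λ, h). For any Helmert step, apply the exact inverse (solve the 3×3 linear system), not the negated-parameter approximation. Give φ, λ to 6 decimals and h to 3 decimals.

start: X=38410.7104, Y=-2361261.6662, Z=-5906312.4038 m
→ Helmert⁻¹: X=38633.2306, Y=-2361301.6368, Z=-5906209.9427
→ geod (Bowring, a=6378206.400): φ=-68.33962700°, λ=-89.06266800°, h=1309.8090 m

φ=-68.339627°, λ=-89.062668°, h=1309.809 m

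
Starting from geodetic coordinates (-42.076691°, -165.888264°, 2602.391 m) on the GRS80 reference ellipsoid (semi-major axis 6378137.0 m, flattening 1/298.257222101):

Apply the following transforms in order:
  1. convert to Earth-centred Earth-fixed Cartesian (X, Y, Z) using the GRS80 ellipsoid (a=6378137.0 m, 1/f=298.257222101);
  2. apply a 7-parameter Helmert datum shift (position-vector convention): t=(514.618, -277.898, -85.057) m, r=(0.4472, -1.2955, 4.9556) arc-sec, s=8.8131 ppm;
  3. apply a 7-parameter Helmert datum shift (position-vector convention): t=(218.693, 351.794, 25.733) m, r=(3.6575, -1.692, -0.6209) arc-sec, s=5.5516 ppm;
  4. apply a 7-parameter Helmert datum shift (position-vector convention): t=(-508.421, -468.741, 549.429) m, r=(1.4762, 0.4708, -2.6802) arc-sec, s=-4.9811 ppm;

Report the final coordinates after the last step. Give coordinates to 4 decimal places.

X=-4599842.9072 m, Y=-1156790.9490 m, Z=-4253311.5663 m

start: φ=-42.076691°, λ=-165.888264°, h=2602.391 m
→ ECEF (a=6378137.000, f=1/298.257222101): X=-4600085.8087, Y=-1156463.4350, Z=-4253674.3347
→ Helmert 7p (PV): X=-4599557.2304, Y=-1156852.8226, Z=-4253828.2794
→ Helmert 7p (PV): X=-4599332.6601, Y=-1156418.1757, Z=-4253884.4060
→ Helmert 7p (PV): X=-4599842.9072, Y=-1156790.9490, Z=-4253311.5663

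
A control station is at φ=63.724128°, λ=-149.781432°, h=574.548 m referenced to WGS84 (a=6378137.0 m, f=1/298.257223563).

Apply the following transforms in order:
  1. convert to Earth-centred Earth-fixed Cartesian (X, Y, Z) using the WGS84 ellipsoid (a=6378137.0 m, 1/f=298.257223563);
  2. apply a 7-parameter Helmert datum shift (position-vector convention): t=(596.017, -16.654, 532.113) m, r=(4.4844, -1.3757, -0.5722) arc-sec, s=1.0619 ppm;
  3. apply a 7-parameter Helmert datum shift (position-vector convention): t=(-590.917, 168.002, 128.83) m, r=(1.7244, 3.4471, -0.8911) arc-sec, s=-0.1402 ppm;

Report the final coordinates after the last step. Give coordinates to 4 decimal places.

start: φ=63.724128°, λ=-149.781432°, h=574.548 m
→ ECEF (a=6378137.000, f=1/298.257223563): X=-2446684.5155, Y=-1425066.0850, Z=5696682.4484
→ Helmert 7p (PV): X=-2446133.0445, Y=-1425201.3165, Z=5697173.3100
→ Helmert 7p (PV): X=-2446634.5644, Y=-1425070.1761, Z=5697330.3062

X=-2446634.5644 m, Y=-1425070.1761 m, Z=5697330.3062 m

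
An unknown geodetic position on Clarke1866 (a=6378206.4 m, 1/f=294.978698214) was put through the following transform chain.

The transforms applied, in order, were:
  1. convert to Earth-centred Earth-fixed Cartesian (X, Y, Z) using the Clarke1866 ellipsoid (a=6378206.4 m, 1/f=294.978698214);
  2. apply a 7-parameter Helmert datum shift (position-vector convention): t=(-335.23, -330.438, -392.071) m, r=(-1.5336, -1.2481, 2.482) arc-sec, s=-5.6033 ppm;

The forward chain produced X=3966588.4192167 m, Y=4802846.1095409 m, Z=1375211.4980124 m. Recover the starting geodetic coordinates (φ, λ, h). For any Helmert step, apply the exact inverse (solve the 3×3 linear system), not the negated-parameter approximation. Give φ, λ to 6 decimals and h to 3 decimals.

φ=12.534485°, λ=50.446032°, h=2437.798 m

start: X=3966588.4192, Y=4802846.1095, Z=1375211.4980 m
→ Helmert⁻¹: X=3967011.9977, Y=4803145.4981, Z=1375622.9846
→ geod (Bowring, a=6378206.400): φ=12.53448500°, λ=50.44603200°, h=2437.7980 m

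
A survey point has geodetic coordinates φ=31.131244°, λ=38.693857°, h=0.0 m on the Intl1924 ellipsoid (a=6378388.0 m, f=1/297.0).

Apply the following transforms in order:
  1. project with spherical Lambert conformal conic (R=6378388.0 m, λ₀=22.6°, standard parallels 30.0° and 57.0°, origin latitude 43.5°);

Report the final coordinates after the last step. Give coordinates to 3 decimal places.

start: φ=31.131244°, λ=38.693857°, h=0.000 m
→ lcc (R=6378388.0, λ₀=22.6°): E=1517387.6313, N=-1201434.7788

E=1517387.631 m, N=-1201434.779 m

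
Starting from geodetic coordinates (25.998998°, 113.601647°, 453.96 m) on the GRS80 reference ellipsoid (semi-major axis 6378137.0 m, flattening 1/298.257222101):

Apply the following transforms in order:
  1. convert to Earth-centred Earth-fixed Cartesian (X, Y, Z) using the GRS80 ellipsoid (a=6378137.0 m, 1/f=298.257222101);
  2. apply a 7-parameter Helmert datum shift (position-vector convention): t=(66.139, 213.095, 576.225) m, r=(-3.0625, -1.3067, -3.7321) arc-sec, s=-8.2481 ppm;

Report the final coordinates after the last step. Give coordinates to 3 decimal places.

X=-2296702.518 m, Y=5257157.172 m, Z=2779621.868 m

start: φ=25.998998°, λ=113.601647°, h=453.960 m
→ ECEF (a=6378137.000, f=1/298.257222101): X=-2296865.1123, Y=5256904.6147, Z=2779161.1670
→ Helmert 7p (PV): X=-2296702.5183, Y=5257157.1718, Z=2779621.8677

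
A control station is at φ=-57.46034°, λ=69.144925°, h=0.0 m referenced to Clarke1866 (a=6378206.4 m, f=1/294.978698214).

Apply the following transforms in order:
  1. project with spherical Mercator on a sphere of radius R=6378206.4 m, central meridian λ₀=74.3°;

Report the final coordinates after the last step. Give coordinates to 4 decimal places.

start: φ=-57.460340°, λ=69.144925°, h=0.000 m
→ merc (R=6378206.4, λ₀=74.3°): E=-573866.5681, N=-7854881.5500

E=-573866.5681 m, N=-7854881.5500 m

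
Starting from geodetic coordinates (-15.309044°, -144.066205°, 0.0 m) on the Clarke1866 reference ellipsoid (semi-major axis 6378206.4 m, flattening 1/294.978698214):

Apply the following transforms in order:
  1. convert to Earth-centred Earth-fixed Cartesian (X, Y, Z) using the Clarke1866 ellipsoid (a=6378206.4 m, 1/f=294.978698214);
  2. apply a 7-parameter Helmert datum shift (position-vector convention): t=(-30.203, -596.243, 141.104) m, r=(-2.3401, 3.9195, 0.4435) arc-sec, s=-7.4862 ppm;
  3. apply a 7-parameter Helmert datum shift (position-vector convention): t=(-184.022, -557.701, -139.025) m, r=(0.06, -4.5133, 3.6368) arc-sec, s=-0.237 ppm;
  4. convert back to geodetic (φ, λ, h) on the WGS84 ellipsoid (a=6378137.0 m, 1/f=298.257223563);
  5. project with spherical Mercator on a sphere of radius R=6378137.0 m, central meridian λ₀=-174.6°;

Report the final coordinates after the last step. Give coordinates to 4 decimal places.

start: φ=-15.309044°, λ=-144.066205°, h=0.000 m
→ ECEF (a=6378206.400, f=1/294.978698214): X=-4982326.4159, Y=-3611083.4074, Z=-1673004.1240
→ Helmert 7p (PV): X=-4982343.3465, Y=-3611682.3100, Z=-1672714.8528
→ Helmert 7p (PV): X=-4982425.9068, Y=-3612326.5157, Z=-1672963.5511
→ geod (Bowring, a=6378137.000): φ=-15.30566578°, λ=-144.05737758°, h=823.5670 m
→ merc (R=6378137.0, λ₀=-174.6°): E=3399989.1748, N=-1724452.3953

E=3399989.1748 m, N=-1724452.3953 m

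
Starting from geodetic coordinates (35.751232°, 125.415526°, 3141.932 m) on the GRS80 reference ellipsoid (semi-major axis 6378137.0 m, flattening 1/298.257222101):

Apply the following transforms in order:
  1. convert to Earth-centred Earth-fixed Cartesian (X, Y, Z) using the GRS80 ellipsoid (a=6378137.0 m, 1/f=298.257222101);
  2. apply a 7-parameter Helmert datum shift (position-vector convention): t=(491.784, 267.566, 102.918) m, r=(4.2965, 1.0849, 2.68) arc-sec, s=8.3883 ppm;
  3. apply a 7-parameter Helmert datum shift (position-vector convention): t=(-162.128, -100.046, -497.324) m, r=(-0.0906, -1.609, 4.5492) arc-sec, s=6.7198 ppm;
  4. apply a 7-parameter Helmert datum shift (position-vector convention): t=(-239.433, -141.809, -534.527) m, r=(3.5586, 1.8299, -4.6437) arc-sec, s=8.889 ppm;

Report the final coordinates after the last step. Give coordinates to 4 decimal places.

start: φ=35.751232°, λ=125.415526°, h=3141.932 m
→ ECEF (a=6378137.000, f=1/298.257222101): X=-3004558.3644, Y=4225398.9909, Z=3707661.3803
→ Helmert 7p (PV): X=-3004127.1831, Y=4225585.7309, Z=3707899.2185
→ Helmert 7p (PV): X=-3004431.6190, Y=4225449.4517, Z=3707401.5205
→ Helmert 7p (PV): X=-3004569.7379, Y=4225348.8802, Z=3706999.5035

X=-3004569.7379 m, Y=4225348.8802 m, Z=3706999.5035 m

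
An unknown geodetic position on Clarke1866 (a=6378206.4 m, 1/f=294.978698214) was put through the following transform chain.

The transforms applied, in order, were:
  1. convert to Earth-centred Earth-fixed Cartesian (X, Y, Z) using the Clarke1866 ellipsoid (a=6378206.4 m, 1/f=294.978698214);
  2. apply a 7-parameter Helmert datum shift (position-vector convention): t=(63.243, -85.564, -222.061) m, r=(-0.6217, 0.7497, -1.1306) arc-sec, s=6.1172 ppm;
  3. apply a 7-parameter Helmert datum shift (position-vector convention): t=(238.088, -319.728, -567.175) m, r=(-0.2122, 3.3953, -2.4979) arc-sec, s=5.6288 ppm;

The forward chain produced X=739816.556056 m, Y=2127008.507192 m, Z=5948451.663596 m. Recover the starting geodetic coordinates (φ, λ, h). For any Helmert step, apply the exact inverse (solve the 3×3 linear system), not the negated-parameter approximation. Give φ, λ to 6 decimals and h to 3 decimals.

start: X=739816.5561, Y=2127008.5072, Z=5948451.6636 m
→ Helmert⁻¹: X=739450.6172, Y=2127319.0956, Z=5948999.7135
→ Helmert⁻¹: X=739349.5672, Y=2127377.7672, Z=5949194.4815
→ geod (Bowring, a=6378206.400): φ=69.39326400°, λ=70.83559900°, h=1951.1120 m

φ=69.393264°, λ=70.835599°, h=1951.112 m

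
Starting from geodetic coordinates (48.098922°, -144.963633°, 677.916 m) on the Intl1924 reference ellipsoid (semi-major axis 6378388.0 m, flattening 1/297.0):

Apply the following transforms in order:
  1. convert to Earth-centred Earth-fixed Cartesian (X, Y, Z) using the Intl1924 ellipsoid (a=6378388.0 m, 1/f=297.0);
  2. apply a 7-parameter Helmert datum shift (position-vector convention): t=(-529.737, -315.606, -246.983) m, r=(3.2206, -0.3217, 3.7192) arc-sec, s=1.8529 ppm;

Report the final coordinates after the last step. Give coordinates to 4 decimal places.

X=-3495242.7289 m, Y=-2450809.7864 m, Z=4724540.3650 m

start: φ=48.098922°, λ=-144.963633°, h=677.916 m
→ ECEF (a=6378388.000, f=1/297.0): X=-3494743.3303, Y=-2450352.8525, Z=4724822.3036
→ Helmert 7p (PV): X=-3495242.7289, Y=-2450809.7864, Z=4724540.3650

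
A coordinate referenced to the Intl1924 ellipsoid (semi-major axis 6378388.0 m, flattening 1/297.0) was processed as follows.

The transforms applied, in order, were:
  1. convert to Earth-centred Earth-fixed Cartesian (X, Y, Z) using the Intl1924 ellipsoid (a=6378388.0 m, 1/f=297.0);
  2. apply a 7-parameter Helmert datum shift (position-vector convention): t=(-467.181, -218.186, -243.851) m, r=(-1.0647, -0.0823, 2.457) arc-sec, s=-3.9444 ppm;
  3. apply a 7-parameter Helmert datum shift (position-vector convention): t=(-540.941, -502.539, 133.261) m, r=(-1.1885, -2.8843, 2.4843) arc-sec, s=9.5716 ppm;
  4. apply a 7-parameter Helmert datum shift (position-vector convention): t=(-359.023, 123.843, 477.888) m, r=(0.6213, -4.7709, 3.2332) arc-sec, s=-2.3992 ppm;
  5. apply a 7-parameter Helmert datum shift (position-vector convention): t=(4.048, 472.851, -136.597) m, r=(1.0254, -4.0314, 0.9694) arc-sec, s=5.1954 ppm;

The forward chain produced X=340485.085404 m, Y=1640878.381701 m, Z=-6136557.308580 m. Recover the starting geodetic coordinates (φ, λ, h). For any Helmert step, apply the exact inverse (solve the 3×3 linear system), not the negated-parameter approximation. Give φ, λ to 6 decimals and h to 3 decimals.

φ=-74.821028°, λ=78.241929°, h=3147.450 m

start: X=340485.0854, Y=1640878.3817, Z=-6136557.3086 m
→ Helmert⁻¹: X=340367.0432, Y=1640364.9028, Z=-6136403.6377
→ Helmert⁻¹: X=340610.6476, Y=1640221.1707, Z=-6136909.0682
→ Helmert⁻¹: X=341082.2683, Y=1640739.2587, Z=-6136978.9041
→ Helmert⁻¹: X=341567.8953, Y=1640991.5254, Z=-6136750.9247
→ geod (Bowring, a=6378388.000): φ=-74.82102800°, λ=78.24192900°, h=3147.4500 m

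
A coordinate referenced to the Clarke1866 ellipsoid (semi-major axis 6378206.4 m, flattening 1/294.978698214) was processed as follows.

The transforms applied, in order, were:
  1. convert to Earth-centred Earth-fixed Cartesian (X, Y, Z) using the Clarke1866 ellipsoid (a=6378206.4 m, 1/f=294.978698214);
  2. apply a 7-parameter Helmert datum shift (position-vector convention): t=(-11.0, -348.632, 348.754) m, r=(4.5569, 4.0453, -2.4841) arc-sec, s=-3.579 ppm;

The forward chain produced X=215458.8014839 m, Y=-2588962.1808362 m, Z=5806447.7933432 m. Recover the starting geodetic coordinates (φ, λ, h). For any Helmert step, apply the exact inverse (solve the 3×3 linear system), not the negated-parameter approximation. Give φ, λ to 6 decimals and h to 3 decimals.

start: X=215458.8015, Y=-2588962.1808, Z=5806447.7933 m
→ Helmert⁻¹: X=215387.8747, Y=-2588491.9466, Z=5806181.2299
→ geod (Bowring, a=6378206.400): φ=66.04300800°, λ=-85.24338800°, h=519.3680 m

φ=66.043008°, λ=-85.243388°, h=519.368 m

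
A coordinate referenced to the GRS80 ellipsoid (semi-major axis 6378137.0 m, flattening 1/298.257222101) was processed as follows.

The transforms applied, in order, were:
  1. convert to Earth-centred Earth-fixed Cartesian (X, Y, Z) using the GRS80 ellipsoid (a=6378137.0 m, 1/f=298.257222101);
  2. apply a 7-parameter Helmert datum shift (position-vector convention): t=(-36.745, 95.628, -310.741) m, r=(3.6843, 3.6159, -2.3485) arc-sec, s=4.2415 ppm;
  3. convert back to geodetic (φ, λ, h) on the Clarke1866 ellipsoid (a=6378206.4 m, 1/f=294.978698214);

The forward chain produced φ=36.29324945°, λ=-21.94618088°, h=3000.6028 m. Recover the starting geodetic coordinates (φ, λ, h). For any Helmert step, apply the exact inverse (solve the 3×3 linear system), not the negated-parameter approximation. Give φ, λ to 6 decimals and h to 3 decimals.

φ=36.294408°, λ=-21.945944°, h=3200.469 m

start: φ=36.293249°, λ=-21.946181°, h=3000.603 m
→ ECEF (a=6378206.400, f=1/294.978698214): X=4776201.1212, Y=-1924493.7604, Z=3756052.7676
→ Helmert⁻¹: X=4776173.6672, Y=-1924459.7466, Z=3756465.6789
→ geod (Bowring, a=6378137.000): φ=36.29440800°, λ=-21.94594400°, h=3200.4690 m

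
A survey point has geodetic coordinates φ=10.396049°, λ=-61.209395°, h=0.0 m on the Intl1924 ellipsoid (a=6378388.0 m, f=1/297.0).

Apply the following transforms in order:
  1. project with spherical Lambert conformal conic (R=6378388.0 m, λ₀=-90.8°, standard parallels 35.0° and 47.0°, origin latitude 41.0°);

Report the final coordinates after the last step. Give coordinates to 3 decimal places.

start: φ=10.396049°, λ=-61.209395°, h=0.000 m
→ lcc (R=6378388.0, λ₀=-90.8°): E=3605826.4672, N=-2927603.2557

E=3605826.467 m, N=-2927603.256 m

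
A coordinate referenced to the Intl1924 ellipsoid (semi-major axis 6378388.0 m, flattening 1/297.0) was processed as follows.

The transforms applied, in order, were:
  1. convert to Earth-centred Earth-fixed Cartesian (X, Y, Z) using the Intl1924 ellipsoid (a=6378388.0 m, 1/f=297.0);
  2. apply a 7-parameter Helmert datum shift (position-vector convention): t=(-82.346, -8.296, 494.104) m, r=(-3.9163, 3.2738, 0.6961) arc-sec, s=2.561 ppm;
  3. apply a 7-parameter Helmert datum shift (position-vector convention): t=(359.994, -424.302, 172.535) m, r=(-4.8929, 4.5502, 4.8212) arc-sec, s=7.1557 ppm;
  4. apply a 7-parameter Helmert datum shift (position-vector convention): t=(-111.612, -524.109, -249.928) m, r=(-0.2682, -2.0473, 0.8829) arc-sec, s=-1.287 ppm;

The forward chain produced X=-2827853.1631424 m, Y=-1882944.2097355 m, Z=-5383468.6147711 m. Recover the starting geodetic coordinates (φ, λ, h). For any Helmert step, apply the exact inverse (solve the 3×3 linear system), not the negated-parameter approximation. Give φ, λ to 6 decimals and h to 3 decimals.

φ=-57.926689°, λ=-146.360763°, h=2929.201 m

start: X=-2827853.1631, Y=-1882944.2097, Z=-5383468.6148 m
→ Helmert⁻¹: X=-2827806.6794, Y=-1882403.4196, Z=-5383199.9950
→ Helmert⁻¹: X=-2828071.6616, Y=-1881771.8449, Z=-5383441.0340
→ Helmert⁻¹: X=-2827902.9693, Y=-1881646.9614, Z=-5384001.9602
→ geod (Bowring, a=6378388.000): φ=-57.92668900°, λ=-146.36076300°, h=2929.2010 m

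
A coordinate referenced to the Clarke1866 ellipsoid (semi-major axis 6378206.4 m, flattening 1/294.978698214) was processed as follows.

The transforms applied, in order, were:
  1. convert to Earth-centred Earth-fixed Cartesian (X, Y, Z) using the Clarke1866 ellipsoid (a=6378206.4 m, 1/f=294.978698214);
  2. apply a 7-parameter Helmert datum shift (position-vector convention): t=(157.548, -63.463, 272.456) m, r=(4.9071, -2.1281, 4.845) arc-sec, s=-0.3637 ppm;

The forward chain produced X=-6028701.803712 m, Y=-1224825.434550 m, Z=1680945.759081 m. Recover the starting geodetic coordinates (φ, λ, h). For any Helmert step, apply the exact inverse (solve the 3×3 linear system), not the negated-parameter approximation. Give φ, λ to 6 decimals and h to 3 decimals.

φ=15.379908°, λ=-168.518319°, h=753.433 m

start: X=-6028701.8037, Y=-1224825.4346, Z=1680945.7591 m
→ Helmert⁻¹: X=-6028872.9679, Y=-1224580.8176, Z=1680765.2493
→ geod (Bowring, a=6378206.400): φ=15.37990800°, λ=-168.51831900°, h=753.4330 m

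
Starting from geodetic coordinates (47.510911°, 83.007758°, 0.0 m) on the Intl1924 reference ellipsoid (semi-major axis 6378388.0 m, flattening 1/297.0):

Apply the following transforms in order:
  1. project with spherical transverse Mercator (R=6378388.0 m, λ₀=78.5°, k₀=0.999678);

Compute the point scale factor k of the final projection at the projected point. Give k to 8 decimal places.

start: φ=47.510911°, λ=83.007758°, h=0.000 m
→ into tm (λ₀=78.5°): φ=47.51091100°, λ−λ₀=4.50775800°
scale k = 1.00108961

1.00108961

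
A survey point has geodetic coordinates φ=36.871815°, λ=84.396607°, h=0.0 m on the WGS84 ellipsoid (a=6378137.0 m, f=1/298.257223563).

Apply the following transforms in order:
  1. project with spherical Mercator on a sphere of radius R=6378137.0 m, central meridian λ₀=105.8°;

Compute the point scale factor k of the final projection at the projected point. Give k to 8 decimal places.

start: φ=36.871815°, λ=84.396607°, h=0.000 m
→ into merc (λ₀=105.8°): φ=36.87181500°, λ−λ₀=-21.40339300°
scale k = 1.25003137

1.25003137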